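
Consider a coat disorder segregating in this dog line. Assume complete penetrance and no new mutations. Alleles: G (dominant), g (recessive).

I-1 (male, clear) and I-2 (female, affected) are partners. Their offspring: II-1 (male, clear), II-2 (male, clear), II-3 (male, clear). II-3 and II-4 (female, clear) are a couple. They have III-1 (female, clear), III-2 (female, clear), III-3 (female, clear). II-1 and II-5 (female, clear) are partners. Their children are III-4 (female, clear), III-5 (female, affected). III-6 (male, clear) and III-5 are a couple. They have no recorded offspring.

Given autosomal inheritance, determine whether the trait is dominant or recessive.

II-1 and II-5 are both clear yet have an affected child III-5. Under dominance, an affected child requires at least one affected parent, so the trait cannot be dominant.

recessive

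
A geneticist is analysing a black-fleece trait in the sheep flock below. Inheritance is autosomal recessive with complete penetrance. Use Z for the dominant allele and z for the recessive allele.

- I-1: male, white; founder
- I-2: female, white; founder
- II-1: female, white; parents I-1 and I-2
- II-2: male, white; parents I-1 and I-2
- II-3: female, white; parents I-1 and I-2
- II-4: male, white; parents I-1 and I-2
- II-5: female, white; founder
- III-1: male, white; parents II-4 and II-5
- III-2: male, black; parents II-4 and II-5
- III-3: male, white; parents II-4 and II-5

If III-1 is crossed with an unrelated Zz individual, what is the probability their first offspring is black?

II-4 is white so carries Z and passed z to III-2 (zz), so II-4 is Zz.
II-5 is white so carries Z and passed z to III-2 (zz), so II-5 is Zz.
III-1 is a white offspring of II-4 (Zz) × II-5 (Zz), whose cross gives 1/4 ZZ : 1/2 Zz : 1/4 zz; conditioning on being white, III-1 is ZZ with probability 1/3, Zz with probability 2/3.
Summing over parental genotype combinations, P(offspring is black) = 2/3·1/4 = 1/6.

1/6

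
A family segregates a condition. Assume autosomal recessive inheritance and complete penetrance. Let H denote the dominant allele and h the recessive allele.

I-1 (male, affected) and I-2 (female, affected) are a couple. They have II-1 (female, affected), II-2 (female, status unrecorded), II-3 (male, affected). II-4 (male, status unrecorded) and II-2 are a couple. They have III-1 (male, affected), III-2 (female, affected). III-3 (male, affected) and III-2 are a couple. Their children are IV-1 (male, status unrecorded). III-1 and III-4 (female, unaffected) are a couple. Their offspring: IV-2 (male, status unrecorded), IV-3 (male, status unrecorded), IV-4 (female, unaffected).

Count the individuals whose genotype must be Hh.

Obligate heterozygotes: IV-4 is unaffected so carries H and received h from III-1 (hh), so IV-4 is Hh.
Every other individual is either homozygous by phenotype or has at least one consistent homozygous assignment, so the count is 1.

1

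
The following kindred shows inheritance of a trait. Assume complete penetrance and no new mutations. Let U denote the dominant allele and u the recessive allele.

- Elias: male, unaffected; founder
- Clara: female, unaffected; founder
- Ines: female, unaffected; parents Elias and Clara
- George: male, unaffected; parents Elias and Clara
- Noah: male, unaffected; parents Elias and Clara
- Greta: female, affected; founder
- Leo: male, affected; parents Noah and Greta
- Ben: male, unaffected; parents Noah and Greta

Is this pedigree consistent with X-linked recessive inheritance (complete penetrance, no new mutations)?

No

Under X-linked recessive, Ben (unaffected, male) cannot arise from Noah (unaffected) × Greta (affected).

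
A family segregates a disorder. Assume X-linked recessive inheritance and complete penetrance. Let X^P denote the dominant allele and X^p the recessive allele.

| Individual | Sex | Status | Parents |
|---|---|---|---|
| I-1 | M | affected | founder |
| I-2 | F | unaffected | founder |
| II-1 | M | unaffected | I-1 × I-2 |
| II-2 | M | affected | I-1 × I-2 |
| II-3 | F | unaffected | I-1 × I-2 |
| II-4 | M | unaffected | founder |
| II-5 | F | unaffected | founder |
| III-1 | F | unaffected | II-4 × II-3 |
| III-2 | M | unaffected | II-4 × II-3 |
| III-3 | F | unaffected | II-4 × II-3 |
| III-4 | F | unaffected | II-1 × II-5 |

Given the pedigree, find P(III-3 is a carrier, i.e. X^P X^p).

1/2

II-4 is unaffected, so II-4 is X^P Y.
II-3 is unaffected so carries P and received p from I-1 (X^p Y), so II-3 is X^P X^p.
Their cross gives offspring ratios 1/2 X^P X^P : 1/2 X^P X^p. Conditioning on III-3 being unaffected, P(X^P X^p) = 1/2 / 1 = 1/2.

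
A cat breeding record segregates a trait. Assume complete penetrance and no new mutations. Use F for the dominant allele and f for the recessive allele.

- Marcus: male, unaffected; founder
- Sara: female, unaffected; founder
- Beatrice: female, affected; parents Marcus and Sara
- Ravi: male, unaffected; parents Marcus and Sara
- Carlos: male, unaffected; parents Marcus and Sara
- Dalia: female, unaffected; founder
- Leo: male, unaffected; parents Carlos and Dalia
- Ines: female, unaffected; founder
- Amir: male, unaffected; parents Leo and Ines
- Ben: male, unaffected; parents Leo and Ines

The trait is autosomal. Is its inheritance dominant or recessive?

recessive

Marcus and Sara are both unaffected yet have an affected child Beatrice. Under dominance, an affected child requires at least one affected parent, so the trait cannot be dominant.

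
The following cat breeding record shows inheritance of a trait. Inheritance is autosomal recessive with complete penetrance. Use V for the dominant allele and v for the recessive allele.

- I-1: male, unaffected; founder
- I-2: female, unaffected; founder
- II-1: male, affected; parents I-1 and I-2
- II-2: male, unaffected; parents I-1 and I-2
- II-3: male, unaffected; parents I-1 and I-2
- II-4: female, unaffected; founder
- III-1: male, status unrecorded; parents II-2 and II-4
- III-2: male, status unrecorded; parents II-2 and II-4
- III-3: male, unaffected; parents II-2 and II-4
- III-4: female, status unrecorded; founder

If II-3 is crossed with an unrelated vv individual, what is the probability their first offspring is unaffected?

I-1 is unaffected so carries V and passed v to II-1 (vv), so I-1 is Vv.
I-2 is unaffected so carries V and passed v to II-1 (vv), so I-2 is Vv.
II-3 is an unaffected offspring of I-1 (Vv) × I-2 (Vv), whose cross gives 1/4 VV : 1/2 Vv : 1/4 vv; conditioning on being unaffected, II-3 is VV with probability 1/3, Vv with probability 2/3.
Summing over parental genotype combinations, P(offspring is unaffected) = 1/3·1 + 2/3·1/2 = 2/3.

2/3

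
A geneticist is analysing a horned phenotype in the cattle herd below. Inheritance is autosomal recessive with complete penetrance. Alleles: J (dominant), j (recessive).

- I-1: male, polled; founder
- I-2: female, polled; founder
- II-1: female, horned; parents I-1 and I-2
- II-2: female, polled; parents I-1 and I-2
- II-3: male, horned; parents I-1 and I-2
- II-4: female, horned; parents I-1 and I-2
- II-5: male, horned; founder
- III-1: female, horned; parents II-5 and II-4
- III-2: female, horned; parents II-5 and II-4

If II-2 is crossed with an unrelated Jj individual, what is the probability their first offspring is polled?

I-1 is polled so carries J and passed j to II-1 (jj), so I-1 is Jj.
I-2 is polled so carries J and passed j to II-1 (jj), so I-2 is Jj.
II-2 is a polled offspring of I-1 (Jj) × I-2 (Jj), whose cross gives 1/4 JJ : 1/2 Jj : 1/4 jj; conditioning on being polled, II-2 is JJ with probability 1/3, Jj with probability 2/3.
Summing over parental genotype combinations, P(offspring is polled) = 1/3·1 + 2/3·3/4 = 5/6.

5/6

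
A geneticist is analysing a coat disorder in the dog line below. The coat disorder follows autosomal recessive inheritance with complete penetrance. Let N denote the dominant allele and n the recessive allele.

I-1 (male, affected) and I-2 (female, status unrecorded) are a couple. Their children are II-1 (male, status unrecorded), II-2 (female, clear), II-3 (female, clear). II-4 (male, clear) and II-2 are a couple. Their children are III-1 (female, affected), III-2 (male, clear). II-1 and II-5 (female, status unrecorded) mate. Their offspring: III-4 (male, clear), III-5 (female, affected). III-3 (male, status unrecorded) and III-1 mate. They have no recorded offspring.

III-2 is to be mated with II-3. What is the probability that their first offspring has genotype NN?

II-4 is clear so carries N and passed n to III-1 (nn), so II-4 is Nn.
II-2 is clear so carries N and received n from I-1 (nn), so II-2 is Nn.
III-2 is a clear offspring of II-4 (Nn) × II-2 (Nn), whose cross gives 1/4 NN : 1/2 Nn : 1/4 nn; conditioning on being clear, III-2 is NN with probability 1/3, Nn with probability 2/3.
II-3 is clear so carries N and received n from I-1 (nn), so II-3 is Nn.
Summing over parental genotype combinations, P(offspring has genotype NN) = 1/3·1/2 + 2/3·1/4 = 1/3.

1/3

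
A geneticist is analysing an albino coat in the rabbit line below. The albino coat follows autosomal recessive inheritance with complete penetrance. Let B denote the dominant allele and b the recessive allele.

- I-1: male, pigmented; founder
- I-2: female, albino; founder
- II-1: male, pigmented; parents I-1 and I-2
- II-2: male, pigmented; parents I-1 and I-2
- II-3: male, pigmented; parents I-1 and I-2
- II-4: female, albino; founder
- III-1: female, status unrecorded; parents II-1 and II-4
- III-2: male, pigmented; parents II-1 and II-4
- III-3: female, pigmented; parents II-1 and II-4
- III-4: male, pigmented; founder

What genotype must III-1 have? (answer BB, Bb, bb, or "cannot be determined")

III-1's phenotype is unrecorded, and no parent or child forces a single allele at both positions; consistent genotype assignments exist with III-1 as Bb or bb.

cannot be determined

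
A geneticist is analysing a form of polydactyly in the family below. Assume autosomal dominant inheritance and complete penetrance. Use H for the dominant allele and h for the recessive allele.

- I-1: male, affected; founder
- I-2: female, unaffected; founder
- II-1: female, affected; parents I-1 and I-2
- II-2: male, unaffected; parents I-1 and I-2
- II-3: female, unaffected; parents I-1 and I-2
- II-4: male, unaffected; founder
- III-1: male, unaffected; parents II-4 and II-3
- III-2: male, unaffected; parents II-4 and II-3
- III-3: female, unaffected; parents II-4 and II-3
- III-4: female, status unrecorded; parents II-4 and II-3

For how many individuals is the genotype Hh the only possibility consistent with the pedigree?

Obligate heterozygotes: I-1 is affected so carries H and passed h to II-2 (hh), so I-1 is Hh; II-1 is affected so carries H and received h from I-2 (hh), so II-1 is Hh.
Every other individual is either homozygous by phenotype or has at least one consistent homozygous assignment, so the count is 2.

2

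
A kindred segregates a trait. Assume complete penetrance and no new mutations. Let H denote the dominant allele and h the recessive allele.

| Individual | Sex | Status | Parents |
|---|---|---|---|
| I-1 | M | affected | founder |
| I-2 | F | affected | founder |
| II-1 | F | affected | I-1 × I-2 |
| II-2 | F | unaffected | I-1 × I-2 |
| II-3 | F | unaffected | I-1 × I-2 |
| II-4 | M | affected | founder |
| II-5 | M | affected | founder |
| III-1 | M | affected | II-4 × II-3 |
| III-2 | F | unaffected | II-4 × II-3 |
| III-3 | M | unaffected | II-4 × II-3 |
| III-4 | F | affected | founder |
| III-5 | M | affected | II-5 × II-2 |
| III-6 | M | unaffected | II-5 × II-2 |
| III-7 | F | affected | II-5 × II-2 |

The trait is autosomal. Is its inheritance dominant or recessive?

I-1 and I-2 are both affected yet have an unaffected child II-2. Under a recessive model two affected parents are homozygous and every child would be affected, so the trait cannot be recessive.

dominant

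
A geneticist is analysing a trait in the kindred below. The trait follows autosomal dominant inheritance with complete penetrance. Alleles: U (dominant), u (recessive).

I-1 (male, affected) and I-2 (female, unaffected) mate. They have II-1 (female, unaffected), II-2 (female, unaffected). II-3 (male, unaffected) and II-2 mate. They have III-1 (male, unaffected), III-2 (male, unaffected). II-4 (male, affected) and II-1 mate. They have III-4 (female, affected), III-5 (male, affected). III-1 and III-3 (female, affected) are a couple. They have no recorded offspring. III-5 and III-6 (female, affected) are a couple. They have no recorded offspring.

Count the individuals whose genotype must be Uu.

3

Obligate heterozygotes: I-1 is affected so carries U and passed u to II-1 (uu), so I-1 is Uu; III-4 is affected so carries U and received u from II-1 (uu), so III-4 is Uu; III-5 is affected so carries U and received u from II-1 (uu), so III-5 is Uu.
Every other individual is either homozygous by phenotype or has at least one consistent homozygous assignment, so the count is 3.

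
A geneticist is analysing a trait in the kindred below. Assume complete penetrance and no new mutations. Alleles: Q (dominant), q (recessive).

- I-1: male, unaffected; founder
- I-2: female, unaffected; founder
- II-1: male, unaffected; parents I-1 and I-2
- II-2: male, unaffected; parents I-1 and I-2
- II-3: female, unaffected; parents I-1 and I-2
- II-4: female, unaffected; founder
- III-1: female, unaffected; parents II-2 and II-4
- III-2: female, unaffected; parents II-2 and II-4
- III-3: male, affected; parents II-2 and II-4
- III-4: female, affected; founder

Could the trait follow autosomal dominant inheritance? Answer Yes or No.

No

Under autosomal dominant, III-3 (affected, male) cannot arise from II-2 (unaffected) × II-4 (unaffected).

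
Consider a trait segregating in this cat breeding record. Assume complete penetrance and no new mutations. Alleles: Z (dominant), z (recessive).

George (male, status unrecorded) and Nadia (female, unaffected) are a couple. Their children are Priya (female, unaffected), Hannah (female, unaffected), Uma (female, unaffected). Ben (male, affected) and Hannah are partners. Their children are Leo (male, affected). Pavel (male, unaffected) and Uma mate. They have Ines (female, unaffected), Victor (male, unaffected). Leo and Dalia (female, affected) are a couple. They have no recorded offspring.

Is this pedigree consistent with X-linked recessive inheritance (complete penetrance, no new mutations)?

Yes

A consistent assignment under X-linked recessive exists: George X^Z Y, Nadia X^Z X^z, Priya X^Z X^Z, Hannah X^Z X^z, Uma X^Z X^Z, Ben X^z Y, Pavel X^Z Y, Leo X^z Y, Dalia X^z X^z, Ines X^Z X^Z, Victor X^Z Y.
In this assignment every recorded phenotype matches its genotype and every non-founder's genotype is obtainable from its parents' genotypes, so the pedigree is consistent.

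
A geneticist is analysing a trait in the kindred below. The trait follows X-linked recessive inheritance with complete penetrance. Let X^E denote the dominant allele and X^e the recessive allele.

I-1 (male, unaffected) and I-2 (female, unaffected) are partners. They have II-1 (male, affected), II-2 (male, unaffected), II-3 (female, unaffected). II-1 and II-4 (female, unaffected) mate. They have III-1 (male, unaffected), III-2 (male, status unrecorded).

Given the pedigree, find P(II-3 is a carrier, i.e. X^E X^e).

1/2

I-1 is unaffected, so I-1 is X^E Y.
I-2 is unaffected so carries E and passed e to II-1 (X^e Y), so I-2 is X^E X^e.
Their cross gives offspring ratios 1/2 X^E X^E : 1/2 X^E X^e. Conditioning on II-3 being unaffected, P(X^E X^e) = 1/2 / 1 = 1/2.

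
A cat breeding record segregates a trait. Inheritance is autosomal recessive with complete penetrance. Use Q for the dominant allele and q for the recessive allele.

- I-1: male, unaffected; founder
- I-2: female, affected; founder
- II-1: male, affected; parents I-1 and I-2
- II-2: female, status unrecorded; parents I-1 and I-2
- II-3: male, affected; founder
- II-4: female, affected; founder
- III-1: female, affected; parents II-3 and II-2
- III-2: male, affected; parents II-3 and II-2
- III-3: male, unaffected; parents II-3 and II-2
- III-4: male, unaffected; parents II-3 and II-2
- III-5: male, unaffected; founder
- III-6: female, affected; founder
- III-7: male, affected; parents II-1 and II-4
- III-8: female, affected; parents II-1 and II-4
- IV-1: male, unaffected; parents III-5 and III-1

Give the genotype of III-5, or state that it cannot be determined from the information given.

III-5's phenotype allows QQ or Qq, and no parent or child forces a single allele at both positions; consistent genotype assignments exist with III-5 as QQ or Qq.

cannot be determined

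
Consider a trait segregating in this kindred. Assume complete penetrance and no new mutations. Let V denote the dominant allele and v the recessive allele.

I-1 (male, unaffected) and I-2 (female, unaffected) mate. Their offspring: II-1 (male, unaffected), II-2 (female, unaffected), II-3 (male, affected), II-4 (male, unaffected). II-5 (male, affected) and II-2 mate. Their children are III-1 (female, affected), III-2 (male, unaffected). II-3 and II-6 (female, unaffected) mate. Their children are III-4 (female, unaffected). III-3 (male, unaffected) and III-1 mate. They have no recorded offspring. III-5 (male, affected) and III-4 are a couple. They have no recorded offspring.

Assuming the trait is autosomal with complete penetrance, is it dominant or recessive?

I-1 and I-2 are both unaffected yet have an affected child II-3. Under dominance, an affected child requires at least one affected parent, so the trait cannot be dominant.

recessive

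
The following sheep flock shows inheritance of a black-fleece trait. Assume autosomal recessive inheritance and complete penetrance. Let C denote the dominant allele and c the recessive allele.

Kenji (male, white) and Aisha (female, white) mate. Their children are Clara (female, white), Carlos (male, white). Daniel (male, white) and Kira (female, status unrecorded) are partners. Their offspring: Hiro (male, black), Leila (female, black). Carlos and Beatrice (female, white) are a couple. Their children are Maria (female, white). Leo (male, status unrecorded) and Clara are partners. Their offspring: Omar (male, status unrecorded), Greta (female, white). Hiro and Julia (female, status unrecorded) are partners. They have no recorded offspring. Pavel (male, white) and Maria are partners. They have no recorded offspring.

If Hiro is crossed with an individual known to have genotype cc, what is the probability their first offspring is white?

0

Hiro is black, so Hiro is cc.
The cross gives 1 cc, so P(offspring is white) = 0.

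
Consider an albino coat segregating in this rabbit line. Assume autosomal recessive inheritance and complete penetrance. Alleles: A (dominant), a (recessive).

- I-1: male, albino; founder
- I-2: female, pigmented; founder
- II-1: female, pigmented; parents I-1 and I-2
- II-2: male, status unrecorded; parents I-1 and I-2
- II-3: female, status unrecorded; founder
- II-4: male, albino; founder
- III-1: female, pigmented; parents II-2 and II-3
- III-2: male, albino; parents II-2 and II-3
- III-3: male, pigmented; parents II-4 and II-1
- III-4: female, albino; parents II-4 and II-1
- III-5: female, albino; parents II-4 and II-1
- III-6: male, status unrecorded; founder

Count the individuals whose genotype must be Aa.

Obligate heterozygotes: II-1 is pigmented so carries A and received a from I-1 (aa), so II-1 is Aa; III-3 is pigmented so carries A and received a from II-4 (aa), so III-3 is Aa.
Every other individual is either homozygous by phenotype or has at least one consistent homozygous assignment, so the count is 2.

2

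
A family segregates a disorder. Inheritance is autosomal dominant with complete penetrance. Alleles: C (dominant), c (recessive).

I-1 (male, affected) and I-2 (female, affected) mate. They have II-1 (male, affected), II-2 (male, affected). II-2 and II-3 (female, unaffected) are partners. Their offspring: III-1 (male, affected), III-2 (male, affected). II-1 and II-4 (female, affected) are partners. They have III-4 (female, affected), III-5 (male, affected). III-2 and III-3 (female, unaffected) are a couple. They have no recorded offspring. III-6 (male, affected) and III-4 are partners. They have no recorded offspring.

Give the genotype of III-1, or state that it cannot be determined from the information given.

Cc

From phenotype alone, III-1 is CC or Cc.
III-1 is affected so carries C and received c from II-3 (cc), so III-1 is Cc.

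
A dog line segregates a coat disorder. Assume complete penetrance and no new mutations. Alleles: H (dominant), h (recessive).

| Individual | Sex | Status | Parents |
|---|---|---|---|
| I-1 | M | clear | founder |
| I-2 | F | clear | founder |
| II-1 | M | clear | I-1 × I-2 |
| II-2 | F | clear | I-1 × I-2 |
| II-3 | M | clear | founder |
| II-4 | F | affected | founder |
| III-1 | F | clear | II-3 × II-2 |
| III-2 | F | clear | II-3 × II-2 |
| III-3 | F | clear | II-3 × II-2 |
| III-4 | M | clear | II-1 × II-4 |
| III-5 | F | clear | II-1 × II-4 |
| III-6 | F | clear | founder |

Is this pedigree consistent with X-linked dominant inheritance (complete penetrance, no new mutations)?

A consistent assignment under X-linked dominant exists: I-1 X^h Y, I-2 X^h X^h, II-1 X^h Y, II-2 X^h X^h, II-3 X^h Y, II-4 X^H X^h, III-1 X^h X^h, III-2 X^h X^h, III-3 X^h X^h, III-4 X^h Y, III-5 X^h X^h, III-6 X^h X^h.
In this assignment every recorded phenotype matches its genotype and every non-founder's genotype is obtainable from its parents' genotypes, so the pedigree is consistent.

Yes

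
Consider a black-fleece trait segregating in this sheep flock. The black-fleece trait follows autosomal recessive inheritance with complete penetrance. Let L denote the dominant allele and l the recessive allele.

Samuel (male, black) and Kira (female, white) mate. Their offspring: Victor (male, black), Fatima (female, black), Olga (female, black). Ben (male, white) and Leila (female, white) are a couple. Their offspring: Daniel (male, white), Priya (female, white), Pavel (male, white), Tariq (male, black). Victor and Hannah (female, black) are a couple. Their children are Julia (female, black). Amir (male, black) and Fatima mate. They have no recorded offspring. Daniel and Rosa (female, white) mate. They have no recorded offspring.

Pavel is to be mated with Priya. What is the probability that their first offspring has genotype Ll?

4/9

Ben is white so carries L and passed l to Tariq (ll), so Ben is Ll.
Leila is white so carries L and passed l to Tariq (ll), so Leila is Ll.
Pavel is a white offspring of Ben (Ll) × Leila (Ll), whose cross gives 1/4 LL : 1/2 Ll : 1/4 ll; conditioning on being white, Pavel is LL with probability 1/3, Ll with probability 2/3.
Priya is a white offspring of Ben (Ll) × Leila (Ll), whose cross gives 1/4 LL : 1/2 Ll : 1/4 ll; conditioning on being white, Priya is LL with probability 1/3, Ll with probability 2/3.
Summing over parental genotype combinations, P(offspring has genotype Ll) = 2/9·1/2 + 2/9·1/2 + 4/9·1/2 = 4/9.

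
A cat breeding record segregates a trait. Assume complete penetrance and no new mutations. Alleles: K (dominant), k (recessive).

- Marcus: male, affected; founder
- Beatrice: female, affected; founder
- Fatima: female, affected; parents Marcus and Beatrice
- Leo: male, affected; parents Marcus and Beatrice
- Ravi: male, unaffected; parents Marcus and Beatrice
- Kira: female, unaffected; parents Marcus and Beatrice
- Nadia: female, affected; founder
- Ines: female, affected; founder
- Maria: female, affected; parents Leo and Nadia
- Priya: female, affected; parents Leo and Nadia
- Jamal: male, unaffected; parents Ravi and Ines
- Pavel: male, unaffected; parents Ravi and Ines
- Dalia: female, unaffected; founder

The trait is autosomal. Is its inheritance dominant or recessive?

Marcus and Beatrice are both affected yet have an unaffected child Ravi. Under a recessive model two affected parents are homozygous and every child would be affected, so the trait cannot be recessive.

dominant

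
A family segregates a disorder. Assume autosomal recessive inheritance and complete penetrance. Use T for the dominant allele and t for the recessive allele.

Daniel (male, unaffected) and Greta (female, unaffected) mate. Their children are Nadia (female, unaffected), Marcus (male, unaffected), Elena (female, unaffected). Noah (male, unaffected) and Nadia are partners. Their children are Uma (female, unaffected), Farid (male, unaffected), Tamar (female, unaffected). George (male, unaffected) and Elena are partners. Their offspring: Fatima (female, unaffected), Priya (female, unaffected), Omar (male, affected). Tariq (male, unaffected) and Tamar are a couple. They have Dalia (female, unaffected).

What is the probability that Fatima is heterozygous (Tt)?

George is unaffected so carries T and passed t to Omar (tt), so George is Tt.
Elena is unaffected so carries T and passed t to Omar (tt), so Elena is Tt.
Their cross gives offspring ratios 1/4 TT : 1/2 Tt : 1/4 tt. Conditioning on Fatima being unaffected, P(Tt) = 1/2 / 3/4 = 2/3.

2/3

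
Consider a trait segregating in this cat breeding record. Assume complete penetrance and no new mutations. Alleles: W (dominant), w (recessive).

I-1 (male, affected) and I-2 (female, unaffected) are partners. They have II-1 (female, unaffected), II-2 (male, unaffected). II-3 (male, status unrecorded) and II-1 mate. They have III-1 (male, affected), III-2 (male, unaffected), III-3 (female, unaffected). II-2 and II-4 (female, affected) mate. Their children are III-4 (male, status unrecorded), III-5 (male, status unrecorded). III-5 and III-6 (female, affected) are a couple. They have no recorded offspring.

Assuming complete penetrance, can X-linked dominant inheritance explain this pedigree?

No

Under X-linked dominant, II-1 (unaffected, female) cannot arise from I-1 (affected) × I-2 (unaffected).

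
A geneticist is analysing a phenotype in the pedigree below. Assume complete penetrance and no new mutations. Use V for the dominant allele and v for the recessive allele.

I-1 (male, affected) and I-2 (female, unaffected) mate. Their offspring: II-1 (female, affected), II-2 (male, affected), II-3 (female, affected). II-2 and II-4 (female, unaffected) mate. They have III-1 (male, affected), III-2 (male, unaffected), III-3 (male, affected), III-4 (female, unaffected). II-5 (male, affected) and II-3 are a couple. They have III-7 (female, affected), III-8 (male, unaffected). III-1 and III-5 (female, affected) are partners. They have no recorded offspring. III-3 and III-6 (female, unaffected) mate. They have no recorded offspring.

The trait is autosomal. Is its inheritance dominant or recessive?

dominant

II-5 and II-3 are both affected yet have an unaffected child III-8. Under a recessive model two affected parents are homozygous and every child would be affected, so the trait cannot be recessive.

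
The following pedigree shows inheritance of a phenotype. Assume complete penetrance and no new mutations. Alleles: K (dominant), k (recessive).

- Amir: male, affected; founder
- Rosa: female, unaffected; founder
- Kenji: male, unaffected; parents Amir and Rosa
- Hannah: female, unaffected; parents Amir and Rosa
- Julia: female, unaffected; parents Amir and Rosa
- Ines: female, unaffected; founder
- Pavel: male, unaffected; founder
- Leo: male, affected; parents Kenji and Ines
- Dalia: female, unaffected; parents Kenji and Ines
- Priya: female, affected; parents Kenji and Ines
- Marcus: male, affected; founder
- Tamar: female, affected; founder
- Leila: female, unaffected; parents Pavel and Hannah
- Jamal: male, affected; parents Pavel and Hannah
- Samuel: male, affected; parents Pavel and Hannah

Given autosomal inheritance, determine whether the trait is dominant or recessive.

Kenji and Ines are both unaffected yet have an affected child Leo. Under dominance, an affected child requires at least one affected parent, so the trait cannot be dominant.

recessive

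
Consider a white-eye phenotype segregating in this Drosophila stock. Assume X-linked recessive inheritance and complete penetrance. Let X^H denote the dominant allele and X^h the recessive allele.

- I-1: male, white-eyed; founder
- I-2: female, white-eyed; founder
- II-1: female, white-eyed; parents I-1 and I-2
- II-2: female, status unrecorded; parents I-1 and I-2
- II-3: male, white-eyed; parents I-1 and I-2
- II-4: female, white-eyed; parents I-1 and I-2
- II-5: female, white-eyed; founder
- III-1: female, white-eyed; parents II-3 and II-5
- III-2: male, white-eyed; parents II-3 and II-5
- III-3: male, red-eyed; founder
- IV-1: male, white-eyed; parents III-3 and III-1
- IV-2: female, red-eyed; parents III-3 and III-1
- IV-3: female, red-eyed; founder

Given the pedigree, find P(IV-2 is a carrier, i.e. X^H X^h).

1

IV-2 is red-eyed so carries H and received h from III-1 (X^h X^h), so IV-2 is X^H X^h, giving P(X^H X^h) = 1.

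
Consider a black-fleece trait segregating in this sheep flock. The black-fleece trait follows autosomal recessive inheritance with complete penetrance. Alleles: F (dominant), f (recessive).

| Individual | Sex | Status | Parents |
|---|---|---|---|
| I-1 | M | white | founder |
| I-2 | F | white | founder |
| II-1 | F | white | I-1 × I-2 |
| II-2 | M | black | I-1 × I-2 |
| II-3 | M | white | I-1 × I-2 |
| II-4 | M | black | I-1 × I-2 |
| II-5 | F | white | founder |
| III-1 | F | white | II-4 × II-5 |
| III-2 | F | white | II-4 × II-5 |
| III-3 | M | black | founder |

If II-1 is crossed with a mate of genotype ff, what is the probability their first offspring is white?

2/3

I-1 is white so carries F and passed f to II-2 (ff), so I-1 is Ff.
I-2 is white so carries F and passed f to II-2 (ff), so I-2 is Ff.
II-1 is a white offspring of I-1 (Ff) × I-2 (Ff), whose cross gives 1/4 FF : 1/2 Ff : 1/4 ff; conditioning on being white, II-1 is FF with probability 1/3, Ff with probability 2/3.
Summing over parental genotype combinations, P(offspring is white) = 1/3·1 + 2/3·1/2 = 2/3.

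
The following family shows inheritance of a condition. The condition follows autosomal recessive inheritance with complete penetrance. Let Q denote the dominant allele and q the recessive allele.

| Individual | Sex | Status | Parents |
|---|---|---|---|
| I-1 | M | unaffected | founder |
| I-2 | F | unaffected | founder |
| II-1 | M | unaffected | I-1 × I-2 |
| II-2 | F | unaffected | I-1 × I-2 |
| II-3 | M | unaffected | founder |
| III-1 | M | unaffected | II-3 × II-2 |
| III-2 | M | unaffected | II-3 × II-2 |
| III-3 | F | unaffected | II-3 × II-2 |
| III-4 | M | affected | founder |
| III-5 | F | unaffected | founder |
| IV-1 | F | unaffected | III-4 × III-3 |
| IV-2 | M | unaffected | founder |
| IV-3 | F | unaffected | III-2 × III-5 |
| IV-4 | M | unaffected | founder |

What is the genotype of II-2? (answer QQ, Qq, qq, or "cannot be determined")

II-2's phenotype allows QQ or Qq, and no parent or child forces a single allele at both positions; consistent genotype assignments exist with II-2 as QQ or Qq.

cannot be determined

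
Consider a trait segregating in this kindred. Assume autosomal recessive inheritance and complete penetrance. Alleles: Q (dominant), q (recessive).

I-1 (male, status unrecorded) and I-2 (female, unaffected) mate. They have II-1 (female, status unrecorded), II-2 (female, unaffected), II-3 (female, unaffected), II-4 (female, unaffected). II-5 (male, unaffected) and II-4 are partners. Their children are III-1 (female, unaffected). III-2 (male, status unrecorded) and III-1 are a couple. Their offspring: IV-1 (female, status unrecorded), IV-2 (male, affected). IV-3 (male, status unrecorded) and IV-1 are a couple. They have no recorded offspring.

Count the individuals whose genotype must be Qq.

Obligate heterozygotes: III-1 is unaffected so carries Q and passed q to IV-2 (qq), so III-1 is Qq.
Every other individual is either homozygous by phenotype or has at least one consistent homozygous assignment, so the count is 1.

1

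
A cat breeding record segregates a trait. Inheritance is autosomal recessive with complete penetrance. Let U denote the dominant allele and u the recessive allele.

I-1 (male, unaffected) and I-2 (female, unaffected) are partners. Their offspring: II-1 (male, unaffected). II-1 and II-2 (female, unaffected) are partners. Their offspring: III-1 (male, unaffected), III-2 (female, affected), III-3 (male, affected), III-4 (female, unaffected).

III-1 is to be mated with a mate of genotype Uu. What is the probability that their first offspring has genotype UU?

II-1 is unaffected so carries U and passed u to III-2 (uu), so II-1 is Uu.
II-2 is unaffected so carries U and passed u to III-2 (uu), so II-2 is Uu.
III-1 is an unaffected offspring of II-1 (Uu) × II-2 (Uu), whose cross gives 1/4 UU : 1/2 Uu : 1/4 uu; conditioning on being unaffected, III-1 is UU with probability 1/3, Uu with probability 2/3.
Summing over parental genotype combinations, P(offspring has genotype UU) = 1/3·1/2 + 2/3·1/4 = 1/3.

1/3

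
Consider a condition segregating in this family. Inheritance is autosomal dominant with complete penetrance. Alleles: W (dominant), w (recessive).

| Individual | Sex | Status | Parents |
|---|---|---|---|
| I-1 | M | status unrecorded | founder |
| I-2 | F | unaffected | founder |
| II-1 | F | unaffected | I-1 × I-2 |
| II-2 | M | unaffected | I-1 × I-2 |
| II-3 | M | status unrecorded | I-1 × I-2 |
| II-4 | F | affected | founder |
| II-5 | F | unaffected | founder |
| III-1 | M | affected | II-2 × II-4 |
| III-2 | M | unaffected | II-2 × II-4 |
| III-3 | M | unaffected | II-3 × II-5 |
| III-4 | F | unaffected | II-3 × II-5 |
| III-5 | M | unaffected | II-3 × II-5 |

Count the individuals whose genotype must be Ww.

Obligate heterozygotes: II-4 is affected so carries W and passed w to III-2 (ww), so II-4 is Ww; III-1 is affected so carries W and received w from II-2 (ww), so III-1 is Ww.
Every other individual is either homozygous by phenotype or has at least one consistent homozygous assignment, so the count is 2.

2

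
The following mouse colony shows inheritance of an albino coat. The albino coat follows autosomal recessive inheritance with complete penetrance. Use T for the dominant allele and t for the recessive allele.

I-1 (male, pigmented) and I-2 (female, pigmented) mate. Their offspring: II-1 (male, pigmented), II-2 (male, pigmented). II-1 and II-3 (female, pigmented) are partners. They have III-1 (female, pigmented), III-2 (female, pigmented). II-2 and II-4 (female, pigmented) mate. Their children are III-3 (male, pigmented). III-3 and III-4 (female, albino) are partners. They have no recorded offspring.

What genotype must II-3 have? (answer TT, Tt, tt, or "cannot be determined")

cannot be determined

II-3's phenotype allows TT or Tt, and no parent or child forces a single allele at both positions; consistent genotype assignments exist with II-3 as TT or Tt.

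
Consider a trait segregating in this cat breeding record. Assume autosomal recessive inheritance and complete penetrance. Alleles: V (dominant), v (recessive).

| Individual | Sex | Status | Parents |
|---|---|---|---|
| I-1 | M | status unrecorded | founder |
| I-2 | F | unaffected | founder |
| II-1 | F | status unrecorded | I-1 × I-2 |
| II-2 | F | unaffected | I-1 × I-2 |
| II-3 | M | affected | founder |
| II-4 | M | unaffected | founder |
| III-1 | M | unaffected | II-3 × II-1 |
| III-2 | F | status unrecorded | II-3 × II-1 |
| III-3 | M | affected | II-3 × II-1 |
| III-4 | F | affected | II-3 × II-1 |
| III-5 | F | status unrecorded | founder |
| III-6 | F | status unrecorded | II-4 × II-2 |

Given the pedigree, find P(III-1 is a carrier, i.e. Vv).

III-1 is unaffected so carries V and received v from II-3 (vv), so III-1 is Vv, giving P(Vv) = 1.

1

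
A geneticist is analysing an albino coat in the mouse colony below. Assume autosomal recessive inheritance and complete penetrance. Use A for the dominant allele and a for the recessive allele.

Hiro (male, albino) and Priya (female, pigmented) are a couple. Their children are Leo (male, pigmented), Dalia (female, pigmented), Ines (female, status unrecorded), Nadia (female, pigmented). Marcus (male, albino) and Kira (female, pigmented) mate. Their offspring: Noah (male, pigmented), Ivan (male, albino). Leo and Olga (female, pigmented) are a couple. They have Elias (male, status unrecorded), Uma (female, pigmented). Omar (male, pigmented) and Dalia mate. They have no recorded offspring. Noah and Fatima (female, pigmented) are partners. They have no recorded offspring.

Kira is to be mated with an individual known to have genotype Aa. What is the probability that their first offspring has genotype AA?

1/4

Kira is pigmented so carries A and passed a to Ivan (aa), so Kira is Aa.
The cross gives 1/4 AA : 1/2 Aa : 1/4 aa, so P(offspring has genotype AA) = 1/4.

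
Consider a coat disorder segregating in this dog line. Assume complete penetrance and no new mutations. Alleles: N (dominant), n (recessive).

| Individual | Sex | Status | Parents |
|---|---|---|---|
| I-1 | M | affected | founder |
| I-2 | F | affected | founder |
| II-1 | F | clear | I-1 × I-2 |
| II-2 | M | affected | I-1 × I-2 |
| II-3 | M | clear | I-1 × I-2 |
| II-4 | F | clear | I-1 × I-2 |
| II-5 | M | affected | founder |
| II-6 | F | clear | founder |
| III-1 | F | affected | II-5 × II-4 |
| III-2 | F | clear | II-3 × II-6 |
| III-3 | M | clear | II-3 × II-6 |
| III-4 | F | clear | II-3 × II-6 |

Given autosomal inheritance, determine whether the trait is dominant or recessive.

I-1 and I-2 are both affected yet have a clear child II-1. Under a recessive model two affected parents are homozygous and every child would be affected, so the trait cannot be recessive.

dominant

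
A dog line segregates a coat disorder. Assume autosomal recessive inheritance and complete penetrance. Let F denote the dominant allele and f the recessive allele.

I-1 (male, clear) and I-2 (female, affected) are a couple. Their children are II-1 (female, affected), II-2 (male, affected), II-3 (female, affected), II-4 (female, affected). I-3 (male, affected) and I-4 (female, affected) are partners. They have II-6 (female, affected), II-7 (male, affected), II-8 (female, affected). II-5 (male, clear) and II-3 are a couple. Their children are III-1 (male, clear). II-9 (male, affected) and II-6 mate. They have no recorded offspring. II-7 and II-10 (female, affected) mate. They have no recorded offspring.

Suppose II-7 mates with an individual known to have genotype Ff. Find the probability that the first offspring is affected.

1/2

II-7 is affected, so II-7 is ff.
The cross gives 1/2 Ff : 1/2 ff, so P(offspring is affected) = 1/2.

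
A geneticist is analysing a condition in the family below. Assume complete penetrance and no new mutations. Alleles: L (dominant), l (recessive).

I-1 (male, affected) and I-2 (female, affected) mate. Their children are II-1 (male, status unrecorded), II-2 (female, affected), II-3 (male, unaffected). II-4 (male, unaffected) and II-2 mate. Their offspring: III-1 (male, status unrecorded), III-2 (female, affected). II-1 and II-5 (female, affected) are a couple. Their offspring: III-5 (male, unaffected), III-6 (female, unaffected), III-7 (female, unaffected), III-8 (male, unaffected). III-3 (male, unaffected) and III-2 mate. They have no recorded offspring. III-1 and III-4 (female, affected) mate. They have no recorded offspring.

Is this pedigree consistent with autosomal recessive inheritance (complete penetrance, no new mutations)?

No

Under autosomal recessive, II-3 (unaffected, male) cannot arise from I-1 (affected) × I-2 (affected).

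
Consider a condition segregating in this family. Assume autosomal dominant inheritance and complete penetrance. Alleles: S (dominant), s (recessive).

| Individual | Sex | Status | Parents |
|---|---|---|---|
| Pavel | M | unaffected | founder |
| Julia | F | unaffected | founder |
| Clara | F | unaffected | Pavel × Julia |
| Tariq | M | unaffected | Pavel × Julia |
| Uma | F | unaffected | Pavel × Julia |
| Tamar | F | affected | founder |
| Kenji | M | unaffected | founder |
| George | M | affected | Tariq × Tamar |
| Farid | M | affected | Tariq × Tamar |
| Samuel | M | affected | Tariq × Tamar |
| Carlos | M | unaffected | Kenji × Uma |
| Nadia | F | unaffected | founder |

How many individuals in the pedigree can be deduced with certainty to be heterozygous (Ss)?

3

Obligate heterozygotes: George is affected so carries S and received s from Tariq (ss), so George is Ss; Farid is affected so carries S and received s from Tariq (ss), so Farid is Ss; Samuel is affected so carries S and received s from Tariq (ss), so Samuel is Ss.
Every other individual is either homozygous by phenotype or has at least one consistent homozygous assignment, so the count is 3.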